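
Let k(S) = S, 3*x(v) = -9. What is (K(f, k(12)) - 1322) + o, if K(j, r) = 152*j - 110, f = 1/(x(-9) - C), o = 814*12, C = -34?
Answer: 258568/31 ≈ 8340.9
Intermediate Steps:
x(v) = -3 (x(v) = (⅓)*(-9) = -3)
o = 9768
f = 1/31 (f = 1/(-3 - 1*(-34)) = 1/(-3 + 34) = 1/31 ≈ 0.032258)
K(j, r) = -110 + 152*j
(K(f, k(12)) - 1322) + o = ((-110 + 152*(1/31)) - 1322) + 9768 = ((-110 + 152/31) - 1322) + 9768 = (-3258/31 - 1322) + 9768 = -44240/31 + 9768 = 258568/31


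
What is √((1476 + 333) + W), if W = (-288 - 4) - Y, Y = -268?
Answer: √1785 ≈ 42.249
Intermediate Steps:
W = -24 (W = (-288 - 4) - 1*(-268) = -292 + 268 = -24)
√((1476 + 333) + W) = √((1476 + 333) - 24) = √(1809 - 24) = √1785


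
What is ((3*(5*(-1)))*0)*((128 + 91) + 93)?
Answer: 0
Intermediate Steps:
((3*(5*(-1)))*0)*((128 + 91) + 93) = ((3*(-5))*0)*(219 + 93) = -15*0*312 = 0*312 = 0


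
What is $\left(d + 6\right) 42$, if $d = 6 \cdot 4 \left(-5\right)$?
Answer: $-4788$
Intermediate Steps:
$d = -120$ ($d = 24 \left(-5\right) = -120$)
$\left(d + 6\right) 42 = \left(-120 + 6\right) 42 = \left(-114\right) 42 = -4788$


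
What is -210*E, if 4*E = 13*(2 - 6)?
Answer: 2730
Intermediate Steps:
E = -13 (E = (13*(2 - 6))/4 = (13*(-4))/4 = (¼)*(-52) = -13)
-210*E = -210*(-13) = 2730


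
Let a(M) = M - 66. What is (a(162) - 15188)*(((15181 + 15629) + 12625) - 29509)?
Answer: -210171192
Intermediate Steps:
a(M) = -66 + M
(a(162) - 15188)*(((15181 + 15629) + 12625) - 29509) = ((-66 + 162) - 15188)*(((15181 + 15629) + 12625) - 29509) = (96 - 15188)*((30810 + 12625) - 29509) = -15092*(43435 - 29509) = -15092*13926 = -210171192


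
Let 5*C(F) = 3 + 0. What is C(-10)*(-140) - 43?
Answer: -127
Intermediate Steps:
C(F) = 3/5 (C(F) = (3 + 0)/5 = (1/5)*3 = 3/5)
C(-10)*(-140) - 43 = (3/5)*(-140) - 43 = -84 - 43 = -127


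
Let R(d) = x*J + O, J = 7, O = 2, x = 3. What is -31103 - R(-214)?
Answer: -31126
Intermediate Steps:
R(d) = 23 (R(d) = 3*7 + 2 = 21 + 2 = 23)
-31103 - R(-214) = -31103 - 1*23 = -31103 - 23 = -31126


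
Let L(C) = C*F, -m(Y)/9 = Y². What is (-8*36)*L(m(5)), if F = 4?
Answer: 259200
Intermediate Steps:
m(Y) = -9*Y²
L(C) = 4*C (L(C) = C*4 = 4*C)
(-8*36)*L(m(5)) = (-8*36)*(4*(-9*5²)) = -1152*(-9*25) = -1152*(-225) = -288*(-900) = 259200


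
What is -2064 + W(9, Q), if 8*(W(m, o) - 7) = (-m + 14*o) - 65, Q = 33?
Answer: -4017/2 ≈ -2008.5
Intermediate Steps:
W(m, o) = -9/8 - m/8 + 7*o/4 (W(m, o) = 7 + ((-m + 14*o) - 65)/8 = 7 + (-65 - m + 14*o)/8 = 7 + (-65/8 - m/8 + 7*o/4) = -9/8 - m/8 + 7*o/4)
-2064 + W(9, Q) = -2064 + (-9/8 - ⅛*9 + (7/4)*33) = -2064 + (-9/8 - 9/8 + 231/4) = -2064 + 111/2 = -4017/2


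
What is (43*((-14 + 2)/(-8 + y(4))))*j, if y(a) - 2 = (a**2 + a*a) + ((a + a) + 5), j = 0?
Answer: 0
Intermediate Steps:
y(a) = 7 + 2*a + 2*a**2 (y(a) = 2 + ((a**2 + a*a) + ((a + a) + 5)) = 2 + ((a**2 + a**2) + (2*a + 5)) = 2 + (2*a**2 + (5 + 2*a)) = 2 + (5 + 2*a + 2*a**2) = 7 + 2*a + 2*a**2)
(43*((-14 + 2)/(-8 + y(4))))*j = (43*((-14 + 2)/(-8 + (7 + 2*4 + 2*4**2))))*0 = (43*(-12/(-8 + (7 + 8 + 2*16))))*0 = (43*(-12/(-8 + (7 + 8 + 32))))*0 = (43*(-12/(-8 + 47)))*0 = (43*(-12/39))*0 = (43*(-12*1/39))*0 = (43*(-4/13))*0 = -172/13*0 = 0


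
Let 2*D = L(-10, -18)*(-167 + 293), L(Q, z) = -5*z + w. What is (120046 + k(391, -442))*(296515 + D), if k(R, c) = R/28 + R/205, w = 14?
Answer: 208860181723581/5740 ≈ 3.6387e+10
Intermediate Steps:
k(R, c) = 233*R/5740 (k(R, c) = R*(1/28) + R*(1/205) = R/28 + R/205 = 233*R/5740)
L(Q, z) = 14 - 5*z (L(Q, z) = -5*z + 14 = 14 - 5*z)
D = 6552 (D = ((14 - 5*(-18))*(-167 + 293))/2 = ((14 + 90)*126)/2 = (104*126)/2 = (½)*13104 = 6552)
(120046 + k(391, -442))*(296515 + D) = (120046 + (233/5740)*391)*(296515 + 6552) = (120046 + 91103/5740)*303067 = (689155143/5740)*303067 = 208860181723581/5740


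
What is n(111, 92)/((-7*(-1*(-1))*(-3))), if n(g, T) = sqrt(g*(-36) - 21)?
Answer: I*sqrt(4017)/21 ≈ 3.0181*I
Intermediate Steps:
n(g, T) = sqrt(-21 - 36*g) (n(g, T) = sqrt(-36*g - 21) = sqrt(-21 - 36*g))
n(111, 92)/((-7*(-1*(-1))*(-3))) = sqrt(-21 - 36*111)/((-7*(-1*(-1))*(-3))) = sqrt(-21 - 3996)/((-7*(-3))) = sqrt(-4017)/((-7*(-3))) = (I*sqrt(4017))/21 = (I*sqrt(4017))*(1/21) = I*sqrt(4017)/21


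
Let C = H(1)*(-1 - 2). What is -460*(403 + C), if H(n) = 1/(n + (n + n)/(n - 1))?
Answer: -185380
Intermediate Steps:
H(n) = 1/(n + 2*n/(-1 + n)) (H(n) = 1/(n + (2*n)/(-1 + n)) = 1/(n + 2*n/(-1 + n)))
C = 0 (C = ((-1 + 1)/(1*(1 + 1)))*(-1 - 2) = (1*0/2)*(-3) = (1*(½)*0)*(-3) = 0*(-3) = 0)
-460*(403 + C) = -460*(403 + 0) = -460*403 = -185380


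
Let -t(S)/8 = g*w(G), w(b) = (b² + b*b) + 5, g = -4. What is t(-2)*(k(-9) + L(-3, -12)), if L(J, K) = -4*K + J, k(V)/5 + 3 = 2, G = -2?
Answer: 16640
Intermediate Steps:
k(V) = -5 (k(V) = -15 + 5*2 = -15 + 10 = -5)
L(J, K) = J - 4*K
w(b) = 5 + 2*b² (w(b) = (b² + b²) + 5 = 2*b² + 5 = 5 + 2*b²)
t(S) = 416 (t(S) = -(-32)*(5 + 2*(-2)²) = -(-32)*(5 + 2*4) = -(-32)*(5 + 8) = -(-32)*13 = -8*(-52) = 416)
t(-2)*(k(-9) + L(-3, -12)) = 416*(-5 + (-3 - 4*(-12))) = 416*(-5 + (-3 + 48)) = 416*(-5 + 45) = 416*40 = 16640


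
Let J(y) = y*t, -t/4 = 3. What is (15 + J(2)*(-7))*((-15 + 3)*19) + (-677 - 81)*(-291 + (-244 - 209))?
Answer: 522228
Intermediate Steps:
t = -12 (t = -4*3 = -12)
J(y) = -12*y (J(y) = y*(-12) = -12*y)
(15 + J(2)*(-7))*((-15 + 3)*19) + (-677 - 81)*(-291 + (-244 - 209)) = (15 - 12*2*(-7))*((-15 + 3)*19) + (-677 - 81)*(-291 + (-244 - 209)) = (15 - 24*(-7))*(-12*19) - 758*(-291 - 453) = (15 + 168)*(-228) - 758*(-744) = 183*(-228) + 563952 = -41724 + 563952 = 522228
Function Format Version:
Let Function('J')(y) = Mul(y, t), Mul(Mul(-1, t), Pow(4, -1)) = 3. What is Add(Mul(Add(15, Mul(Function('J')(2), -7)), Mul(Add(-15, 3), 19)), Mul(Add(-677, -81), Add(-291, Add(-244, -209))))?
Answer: 522228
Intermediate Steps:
t = -12 (t = Mul(-4, 3) = -12)
Function('J')(y) = Mul(-12, y) (Function('J')(y) = Mul(y, -12) = Mul(-12, y))
Add(Mul(Add(15, Mul(Function('J')(2), -7)), Mul(Add(-15, 3), 19)), Mul(Add(-677, -81), Add(-291, Add(-244, -209)))) = Add(Mul(Add(15, Mul(Mul(-12, 2), -7)), Mul(Add(-15, 3), 19)), Mul(Add(-677, -81), Add(-291, Add(-244, -209)))) = Add(Mul(Add(15, Mul(-24, -7)), Mul(-12, 19)), Mul(-758, Add(-291, -453))) = Add(Mul(Add(15, 168), -228), Mul(-758, -744)) = Add(Mul(183, -228), 563952) = Add(-41724, 563952) = 522228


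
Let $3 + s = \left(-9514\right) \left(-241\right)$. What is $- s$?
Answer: $-2292871$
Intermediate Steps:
$s = 2292871$ ($s = -3 - -2292874 = -3 + 2292874 = 2292871$)
$- s = \left(-1\right) 2292871 = -2292871$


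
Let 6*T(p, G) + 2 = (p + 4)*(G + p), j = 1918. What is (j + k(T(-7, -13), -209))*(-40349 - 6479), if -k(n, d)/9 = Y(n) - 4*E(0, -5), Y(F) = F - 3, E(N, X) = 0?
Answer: -87006424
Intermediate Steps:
T(p, G) = -⅓ + (4 + p)*(G + p)/6 (T(p, G) = -⅓ + ((p + 4)*(G + p))/6 = -⅓ + ((4 + p)*(G + p))/6 = -⅓ + (4 + p)*(G + p)/6)
Y(F) = -3 + F
k(n, d) = 27 - 9*n (k(n, d) = -9*((-3 + n) - 4*0) = -9*((-3 + n) + 0) = -9*(-3 + n) = 27 - 9*n)
(j + k(T(-7, -13), -209))*(-40349 - 6479) = (1918 + (27 - 9*(-⅓ + (⅙)*(-7)² + (⅔)*(-13) + (⅔)*(-7) + (⅙)*(-13)*(-7))))*(-40349 - 6479) = (1918 + (27 - 9*(-⅓ + (⅙)*49 - 26/3 - 14/3 + 91/6)))*(-46828) = (1918 + (27 - 9*(-⅓ + 49/6 - 26/3 - 14/3 + 91/6)))*(-46828) = (1918 + (27 - 9*29/3))*(-46828) = (1918 + (27 - 87))*(-46828) = (1918 - 60)*(-46828) = 1858*(-46828) = -87006424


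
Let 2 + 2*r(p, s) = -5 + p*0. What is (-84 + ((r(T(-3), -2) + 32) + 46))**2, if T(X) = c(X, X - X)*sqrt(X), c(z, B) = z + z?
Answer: 361/4 ≈ 90.250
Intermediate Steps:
c(z, B) = 2*z
T(X) = 2*X**(3/2) (T(X) = (2*X)*sqrt(X) = 2*X**(3/2))
r(p, s) = -7/2 (r(p, s) = -1 + (-5 + p*0)/2 = -1 + (-5 + 0)/2 = -1 + (1/2)*(-5) = -1 - 5/2 = -7/2)
(-84 + ((r(T(-3), -2) + 32) + 46))**2 = (-84 + ((-7/2 + 32) + 46))**2 = (-84 + (57/2 + 46))**2 = (-84 + 149/2)**2 = (-19/2)**2 = 361/4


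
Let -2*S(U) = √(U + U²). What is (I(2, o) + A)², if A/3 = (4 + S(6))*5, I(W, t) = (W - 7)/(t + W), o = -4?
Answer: 25075/4 - 1875*√42/2 ≈ 193.06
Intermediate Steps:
I(W, t) = (-7 + W)/(W + t)
S(U) = -√(U + U²)/2
A = 60 - 15*√42/2 (A = 3*((4 - √6*√(1 + 6)/2)*5) = 3*((4 - √42/2)*5) = 3*(20 - 5*√42/2) = 60 - 15*√42/2 ≈ 11.394)
(I(2, o) + A)² = ((-7 + 2)/(2 - 4) + (60 - 15*√42/2))² = (-5/(-2) + (60 - 15*√42/2))² = (-½*(-5) + (60 - 15*√42/2))² = (5/2 + (60 - 15*√42/2))² = (125/2 - 15*√42/2)²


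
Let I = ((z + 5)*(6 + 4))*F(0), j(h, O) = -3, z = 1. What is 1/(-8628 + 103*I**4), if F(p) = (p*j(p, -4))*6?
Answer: -1/8628 ≈ -0.00011590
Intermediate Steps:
F(p) = -18*p (F(p) = (p*(-3))*6 = -3*p*6 = -18*p)
I = 0 (I = ((1 + 5)*(6 + 4))*(-18*0) = (6*10)*0 = 60*0 = 0)
1/(-8628 + 103*I**4) = 1/(-8628 + 103*0**4) = 1/(-8628 + 103*0) = 1/(-8628 + 0) = 1/(-8628) = -1/8628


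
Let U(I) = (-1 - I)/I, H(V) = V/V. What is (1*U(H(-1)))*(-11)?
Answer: 22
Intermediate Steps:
H(V) = 1
U(I) = (-1 - I)/I
(1*U(H(-1)))*(-11) = (1*((-1 - 1*1)/1))*(-11) = (1*(1*(-1 - 1)))*(-11) = (1*(1*(-2)))*(-11) = (1*(-2))*(-11) = -2*(-11) = 22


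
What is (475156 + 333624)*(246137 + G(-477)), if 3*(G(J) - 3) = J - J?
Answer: 199073109200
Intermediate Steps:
G(J) = 3 (G(J) = 3 + (J - J)/3 = 3 + (⅓)*0 = 3 + 0 = 3)
(475156 + 333624)*(246137 + G(-477)) = (475156 + 333624)*(246137 + 3) = 808780*246140 = 199073109200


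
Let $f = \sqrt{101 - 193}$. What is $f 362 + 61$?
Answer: $61 + 724 i \sqrt{23} \approx 61.0 + 3472.2 i$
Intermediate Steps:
$f = 2 i \sqrt{23}$ ($f = \sqrt{-92} = 2 i \sqrt{23} \approx 9.5917 i$)
$f 362 + 61 = 2 i \sqrt{23} \cdot 362 + 61 = 724 i \sqrt{23} + 61 = 61 + 724 i \sqrt{23}$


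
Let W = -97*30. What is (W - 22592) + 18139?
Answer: -7363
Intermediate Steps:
W = -2910
(W - 22592) + 18139 = (-2910 - 22592) + 18139 = -25502 + 18139 = -7363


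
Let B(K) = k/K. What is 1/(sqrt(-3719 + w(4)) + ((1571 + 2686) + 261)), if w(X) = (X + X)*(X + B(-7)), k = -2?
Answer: 31626/142912061 - I*sqrt(180551)/142912061 ≈ 0.0002213 - 2.9732e-6*I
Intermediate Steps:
B(K) = -2/K
w(X) = 2*X*(2/7 + X) (w(X) = (X + X)*(X - 2/(-7)) = (2*X)*(X - 2*(-1/7)) = (2*X)*(X + 2/7) = (2*X)*(2/7 + X) = 2*X*(2/7 + X))
1/(sqrt(-3719 + w(4)) + ((1571 + 2686) + 261)) = 1/(sqrt(-3719 + (2/7)*4*(2 + 7*4)) + ((1571 + 2686) + 261)) = 1/(sqrt(-3719 + (2/7)*4*(2 + 28)) + (4257 + 261)) = 1/(sqrt(-3719 + (2/7)*4*30) + 4518) = 1/(sqrt(-3719 + 240/7) + 4518) = 1/(sqrt(-25793/7) + 4518) = 1/(I*sqrt(180551)/7 + 4518) = 1/(4518 + I*sqrt(180551)/7)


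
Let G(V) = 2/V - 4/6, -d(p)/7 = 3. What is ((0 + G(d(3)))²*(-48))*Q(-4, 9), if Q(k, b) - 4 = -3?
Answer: -4096/147 ≈ -27.864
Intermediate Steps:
Q(k, b) = 1 (Q(k, b) = 4 - 3 = 1)
d(p) = -21 (d(p) = -7*3 = -21)
G(V) = -⅔ + 2/V (G(V) = 2/V - 4*⅙ = 2/V - ⅔ = -⅔ + 2/V)
((0 + G(d(3)))²*(-48))*Q(-4, 9) = ((0 + (-⅔ + 2/(-21)))²*(-48))*1 = ((0 + (-⅔ + 2*(-1/21)))²*(-48))*1 = ((0 + (-⅔ - 2/21))²*(-48))*1 = ((0 - 16/21)²*(-48))*1 = ((-16/21)²*(-48))*1 = ((256/441)*(-48))*1 = -4096/147*1 = -4096/147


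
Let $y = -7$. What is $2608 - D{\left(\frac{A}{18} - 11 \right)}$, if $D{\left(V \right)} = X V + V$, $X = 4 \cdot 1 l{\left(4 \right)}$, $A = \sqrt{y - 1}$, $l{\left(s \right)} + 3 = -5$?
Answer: $2267 + \frac{31 i \sqrt{2}}{9} \approx 2267.0 + 4.8712 i$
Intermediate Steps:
$l{\left(s \right)} = -8$ ($l{\left(s \right)} = -3 - 5 = -8$)
$A = 2 i \sqrt{2}$ ($A = \sqrt{-7 - 1} = \sqrt{-8} = 2 i \sqrt{2} \approx 2.8284 i$)
$X = -32$ ($X = 4 \cdot 1 \left(-8\right) = 4 \left(-8\right) = -32$)
$D{\left(V \right)} = - 31 V$ ($D{\left(V \right)} = - 32 V + V = - 31 V$)
$2608 - D{\left(\frac{A}{18} - 11 \right)} = 2608 - - 31 \left(\frac{2 i \sqrt{2}}{18} - 11\right) = 2608 - - 31 \left(2 i \sqrt{2} \cdot \frac{1}{18} - 11\right) = 2608 - - 31 \left(\frac{i \sqrt{2}}{9} - 11\right) = 2608 - - 31 \left(-11 + \frac{i \sqrt{2}}{9}\right) = 2608 - \left(341 - \frac{31 i \sqrt{2}}{9}\right) = 2267 + \frac{31 i \sqrt{2}}{9}$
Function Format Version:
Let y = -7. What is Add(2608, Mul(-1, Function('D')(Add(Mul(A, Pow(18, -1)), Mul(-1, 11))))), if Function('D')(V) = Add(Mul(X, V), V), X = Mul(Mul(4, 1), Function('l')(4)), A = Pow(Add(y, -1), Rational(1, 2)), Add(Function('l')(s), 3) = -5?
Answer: Add(2267, Mul(Rational(31, 9), I, Pow(2, Rational(1, 2)))) ≈ Add(2267.0, Mul(4.8712, I))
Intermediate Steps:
Function('l')(s) = -8 (Function('l')(s) = Add(-3, -5) = -8)
A = Mul(2, I, Pow(2, Rational(1, 2))) (A = Pow(Add(-7, -1), Rational(1, 2)) = Pow(-8, Rational(1, 2)) = Mul(2, I, Pow(2, Rational(1, 2))) ≈ Mul(2.8284, I))
X = -32 (X = Mul(Mul(4, 1), -8) = Mul(4, -8) = -32)
Function('D')(V) = Mul(-31, V) (Function('D')(V) = Add(Mul(-32, V), V) = Mul(-31, V))
Add(2608, Mul(-1, Function('D')(Add(Mul(A, Pow(18, -1)), Mul(-1, 11))))) = Add(2608, Mul(-1, Mul(-31, Add(Mul(Mul(2, I, Pow(2, Rational(1, 2))), Pow(18, -1)), Mul(-1, 11))))) = Add(2608, Mul(-1, Mul(-31, Add(Mul(Mul(2, I, Pow(2, Rational(1, 2))), Rational(1, 18)), -11)))) = Add(2608, Mul(-1, Mul(-31, Add(Mul(Rational(1, 9), I, Pow(2, Rational(1, 2))), -11)))) = Add(2608, Mul(-1, Mul(-31, Add(-11, Mul(Rational(1, 9), I, Pow(2, Rational(1, 2))))))) = Add(2608, Mul(-1, Add(341, Mul(Rational(-31, 9), I, Pow(2, Rational(1, 2)))))) = Add(2608, Add(-341, Mul(Rational(31, 9), I, Pow(2, Rational(1, 2))))) = Add(2267, Mul(Rational(31, 9), I, Pow(2, Rational(1, 2))))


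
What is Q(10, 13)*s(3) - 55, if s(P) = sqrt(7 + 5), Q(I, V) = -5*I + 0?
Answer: -55 - 100*sqrt(3) ≈ -228.21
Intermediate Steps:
Q(I, V) = -5*I
s(P) = 2*sqrt(3) (s(P) = sqrt(12) = 2*sqrt(3))
Q(10, 13)*s(3) - 55 = (-5*10)*(2*sqrt(3)) - 55 = -100*sqrt(3) - 55 = -55 - 100*sqrt(3)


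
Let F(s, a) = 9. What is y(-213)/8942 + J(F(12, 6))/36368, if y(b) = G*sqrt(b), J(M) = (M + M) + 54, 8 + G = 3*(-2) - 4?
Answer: 9/4546 - 9*I*sqrt(213)/4471 ≈ 0.0019798 - 0.029378*I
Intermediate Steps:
G = -18 (G = -8 + (3*(-2) - 4) = -8 + (-6 - 4) = -8 - 10 = -18)
J(M) = 54 + 2*M (J(M) = 2*M + 54 = 54 + 2*M)
y(b) = -18*sqrt(b)
y(-213)/8942 + J(F(12, 6))/36368 = -18*I*sqrt(213)/8942 + (54 + 2*9)/36368 = -18*I*sqrt(213)*(1/8942) + (54 + 18)*(1/36368) = -18*I*sqrt(213)*(1/8942) + 72*(1/36368) = -9*I*sqrt(213)/4471 + 9/4546 = 9/4546 - 9*I*sqrt(213)/4471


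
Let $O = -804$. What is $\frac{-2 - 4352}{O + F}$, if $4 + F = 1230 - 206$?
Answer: $- \frac{2177}{108} \approx -20.157$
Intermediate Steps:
$F = 1020$ ($F = -4 + \left(1230 - 206\right) = -4 + 1024 = 1020$)
$\frac{-2 - 4352}{O + F} = \frac{-2 - 4352}{-804 + 1020} = - \frac{4354}{216} = \left(-4354\right) \frac{1}{216} = - \frac{2177}{108}$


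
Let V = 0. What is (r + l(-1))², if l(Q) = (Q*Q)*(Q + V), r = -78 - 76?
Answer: 24025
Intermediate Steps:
r = -154
l(Q) = Q³ (l(Q) = (Q*Q)*(Q + 0) = Q²*Q = Q³)
(r + l(-1))² = (-154 + (-1)³)² = (-154 - 1)² = (-155)² = 24025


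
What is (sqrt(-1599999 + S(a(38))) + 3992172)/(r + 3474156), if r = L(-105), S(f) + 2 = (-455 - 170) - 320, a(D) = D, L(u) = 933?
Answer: 1330724/1158363 + I*sqrt(1600946)/3475089 ≈ 1.1488 + 0.0003641*I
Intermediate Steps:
S(f) = -947 (S(f) = -2 + ((-455 - 170) - 320) = -2 + (-625 - 320) = -2 - 945 = -947)
r = 933
(sqrt(-1599999 + S(a(38))) + 3992172)/(r + 3474156) = (sqrt(-1599999 - 947) + 3992172)/(933 + 3474156) = (sqrt(-1600946) + 3992172)/3475089 = (I*sqrt(1600946) + 3992172)*(1/3475089) = (3992172 + I*sqrt(1600946))*(1/3475089) = 1330724/1158363 + I*sqrt(1600946)/3475089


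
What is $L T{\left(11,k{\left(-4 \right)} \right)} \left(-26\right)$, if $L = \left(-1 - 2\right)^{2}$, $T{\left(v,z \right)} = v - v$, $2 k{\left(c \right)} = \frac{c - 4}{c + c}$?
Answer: $0$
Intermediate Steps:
$k{\left(c \right)} = \frac{-4 + c}{4 c}$ ($k{\left(c \right)} = \frac{\left(c - 4\right) \frac{1}{c + c}}{2} = \frac{\left(-4 + c\right) \frac{1}{2 c}}{2} = \frac{\frac{1}{2} \frac{1}{c} \left(-4 + c\right)}{2} = \frac{-4 + c}{4 c}$)
$T{\left(v,z \right)} = 0$
$L = 9$ ($L = \left(-3\right)^{2} = 9$)
$L T{\left(11,k{\left(-4 \right)} \right)} \left(-26\right) = 9 \cdot 0 \left(-26\right) = 0 \left(-26\right) = 0$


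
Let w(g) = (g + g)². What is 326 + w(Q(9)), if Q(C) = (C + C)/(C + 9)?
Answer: 330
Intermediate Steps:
Q(C) = 2*C/(9 + C) (Q(C) = (2*C)/(9 + C) = 2*C/(9 + C))
w(g) = 4*g² (w(g) = (2*g)² = 4*g²)
326 + w(Q(9)) = 326 + 4*(2*9/(9 + 9))² = 326 + 4*(2*9/18)² = 326 + 4*(2*9*(1/18))² = 326 + 4*1² = 326 + 4*1 = 326 + 4 = 330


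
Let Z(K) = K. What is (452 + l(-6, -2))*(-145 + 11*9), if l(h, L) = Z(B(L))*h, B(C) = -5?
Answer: -22172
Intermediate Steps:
l(h, L) = -5*h
(452 + l(-6, -2))*(-145 + 11*9) = (452 - 5*(-6))*(-145 + 11*9) = (452 + 30)*(-145 + 99) = 482*(-46) = -22172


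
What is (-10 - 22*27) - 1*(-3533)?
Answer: 2929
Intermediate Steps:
(-10 - 22*27) - 1*(-3533) = (-10 - 594) + 3533 = -604 + 3533 = 2929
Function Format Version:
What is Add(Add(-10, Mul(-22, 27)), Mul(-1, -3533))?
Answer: 2929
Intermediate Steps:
Add(Add(-10, Mul(-22, 27)), Mul(-1, -3533)) = Add(Add(-10, -594), 3533) = Add(-604, 3533) = 2929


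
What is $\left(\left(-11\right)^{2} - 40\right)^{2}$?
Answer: $6561$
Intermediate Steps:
$\left(\left(-11\right)^{2} - 40\right)^{2} = \left(121 - 40\right)^{2} = 81^{2} = 6561$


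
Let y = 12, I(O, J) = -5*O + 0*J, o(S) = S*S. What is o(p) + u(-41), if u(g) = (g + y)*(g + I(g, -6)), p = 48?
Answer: -2452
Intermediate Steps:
o(S) = S²
I(O, J) = -5*O (I(O, J) = -5*O + 0 = -5*O)
u(g) = -4*g*(12 + g) (u(g) = (g + 12)*(g - 5*g) = (12 + g)*(-4*g) = -4*g*(12 + g))
o(p) + u(-41) = 48² + 4*(-41)*(-12 - 1*(-41)) = 2304 + 4*(-41)*(-12 + 41) = 2304 + 4*(-41)*29 = 2304 - 4756 = -2452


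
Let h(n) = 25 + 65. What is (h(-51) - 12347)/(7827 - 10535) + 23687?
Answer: 64156653/2708 ≈ 23692.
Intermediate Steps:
h(n) = 90
(h(-51) - 12347)/(7827 - 10535) + 23687 = (90 - 12347)/(7827 - 10535) + 23687 = -12257/(-2708) + 23687 = -12257*(-1/2708) + 23687 = 12257/2708 + 23687 = 64156653/2708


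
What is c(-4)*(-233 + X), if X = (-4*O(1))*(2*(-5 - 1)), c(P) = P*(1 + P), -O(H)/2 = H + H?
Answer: -5100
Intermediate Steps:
O(H) = -4*H (O(H) = -2*(H + H) = -4*H)
X = -192 (X = (-(-16))*(2*(-5 - 1)) = (-4*(-4))*(2*(-6)) = 16*(-12) = -192)
c(-4)*(-233 + X) = (-4*(1 - 4))*(-233 - 192) = -4*(-3)*(-425) = 12*(-425) = -5100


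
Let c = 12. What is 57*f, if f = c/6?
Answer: 114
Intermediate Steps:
f = 2 (f = 12/6 = 12*(⅙) = 2)
57*f = 57*2 = 114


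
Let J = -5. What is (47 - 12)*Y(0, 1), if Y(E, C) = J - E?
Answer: -175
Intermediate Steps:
Y(E, C) = -5 - E
(47 - 12)*Y(0, 1) = (47 - 12)*(-5 - 1*0) = 35*(-5 + 0) = 35*(-5) = -175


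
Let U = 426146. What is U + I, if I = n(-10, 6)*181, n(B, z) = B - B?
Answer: 426146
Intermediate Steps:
n(B, z) = 0
I = 0 (I = 0*181 = 0)
U + I = 426146 + 0 = 426146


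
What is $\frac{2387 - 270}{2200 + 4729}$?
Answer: $\frac{2117}{6929} \approx 0.30553$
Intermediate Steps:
$\frac{2387 - 270}{2200 + 4729} = \frac{2117}{6929}$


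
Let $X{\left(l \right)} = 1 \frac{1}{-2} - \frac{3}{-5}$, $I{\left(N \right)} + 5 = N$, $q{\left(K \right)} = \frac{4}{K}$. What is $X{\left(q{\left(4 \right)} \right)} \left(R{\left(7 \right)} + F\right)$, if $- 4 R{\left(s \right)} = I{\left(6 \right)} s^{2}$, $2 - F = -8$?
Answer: $- \frac{9}{40} \approx -0.225$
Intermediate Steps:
$I{\left(N \right)} = -5 + N$
$X{\left(l \right)} = \frac{1}{10}$ ($X{\left(l \right)} = 1 \left(- \frac{1}{2}\right) - - \frac{3}{5} = - \frac{1}{2} + \frac{3}{5} = \frac{1}{10}$)
$F = 10$ ($F = 2 - -8 = 2 + 8 = 10$)
$R{\left(s \right)} = - \frac{s^{2}}{4}$ ($R{\left(s \right)} = - \frac{\left(-5 + 6\right) s^{2}}{4} = - \frac{1 s^{2}}{4} = - \frac{s^{2}}{4}$)
$X{\left(q{\left(4 \right)} \right)} \left(R{\left(7 \right)} + F\right) = \frac{- \frac{7^{2}}{4} + 10}{10} = \frac{\left(- \frac{1}{4}\right) 49 + 10}{10} = \frac{- \frac{49}{4} + 10}{10} = \frac{1}{10} \left(- \frac{9}{4}\right) = - \frac{9}{40}$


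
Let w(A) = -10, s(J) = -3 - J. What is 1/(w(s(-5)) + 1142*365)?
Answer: 1/416820 ≈ 2.3991e-6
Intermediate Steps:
1/(w(s(-5)) + 1142*365) = 1/(-10 + 1142*365) = 1/(-10 + 416830) = 1/416820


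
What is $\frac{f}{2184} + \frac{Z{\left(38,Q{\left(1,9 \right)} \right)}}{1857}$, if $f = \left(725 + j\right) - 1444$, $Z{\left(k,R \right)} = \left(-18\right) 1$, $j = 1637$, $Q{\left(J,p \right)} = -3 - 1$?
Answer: $\frac{92523}{225316} \approx 0.41064$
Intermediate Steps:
$Q{\left(J,p \right)} = -4$
$Z{\left(k,R \right)} = -18$
$f = 918$ ($f = \left(725 + 1637\right) - 1444 = 2362 - 1444 = 918$)
$\frac{f}{2184} + \frac{Z{\left(38,Q{\left(1,9 \right)} \right)}}{1857} = \frac{918}{2184} - \frac{18}{1857} = 918 \cdot \frac{1}{2184} - \frac{6}{619} = \frac{153}{364} - \frac{6}{619} = \frac{92523}{225316}$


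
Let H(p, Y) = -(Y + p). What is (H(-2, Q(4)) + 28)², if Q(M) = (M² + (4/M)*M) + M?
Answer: 36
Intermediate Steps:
Q(M) = 4 + M + M² (Q(M) = (M² + 4) + M = (4 + M²) + M = 4 + M + M²)
H(p, Y) = -Y - p
(H(-2, Q(4)) + 28)² = ((-(4 + 4 + 4²) - 1*(-2)) + 28)² = ((-(4 + 4 + 16) + 2) + 28)² = ((-1*24 + 2) + 28)² = ((-24 + 2) + 28)² = (-22 + 28)² = 6² = 36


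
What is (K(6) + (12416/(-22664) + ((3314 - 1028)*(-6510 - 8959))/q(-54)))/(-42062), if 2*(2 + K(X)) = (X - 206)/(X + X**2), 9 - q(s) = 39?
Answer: -350631773537/12511972830 ≈ -28.024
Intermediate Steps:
q(s) = -30 (q(s) = 9 - 1*39 = 9 - 39 = -30)
K(X) = -2 + (-206 + X)/(2*(X + X**2)) (K(X) = -2 + ((X - 206)/(X + X**2))/2 = -2 + ((-206 + X)/(X + X**2))/2 = -2 + (-206 + X)/(2*(X + X**2)))
(K(6) + (12416/(-22664) + ((3314 - 1028)*(-6510 - 8959))/q(-54)))/(-42062) = ((1/2)*(-206 - 4*6**2 - 3*6)/(6*(1 + 6)) + (12416/(-22664) + ((3314 - 1028)*(-6510 - 8959))/(-30)))/(-42062) = ((1/2)*(1/6)*(-206 - 4*36 - 18)/7 + (12416*(-1/22664) + (2286*(-15469))*(-1/30)))*(-1/42062) = ((1/2)*(1/6)*(1/7)*(-206 - 144 - 18) + (-1552/2833 - 35362134*(-1/30)))*(-1/42062) = ((1/2)*(1/6)*(1/7)*(-368) + (-1552/2833 + 5893689/5))*(-1/42062) = (-92/21 + 16696813177/14165)*(-1/42062) = (350631773537/297465)*(-1/42062) = -350631773537/12511972830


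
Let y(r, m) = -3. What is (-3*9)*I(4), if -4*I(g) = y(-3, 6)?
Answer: -81/4 ≈ -20.250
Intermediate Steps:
I(g) = 3/4 (I(g) = -1/4*(-3) = 3/4)
(-3*9)*I(4) = -3*9*(3/4) = -27*3/4 = -81/4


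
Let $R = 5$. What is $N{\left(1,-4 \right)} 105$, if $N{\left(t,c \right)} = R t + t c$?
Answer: $105$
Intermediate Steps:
$N{\left(t,c \right)} = 5 t + c t$ ($N{\left(t,c \right)} = 5 t + t c = 5 t + c t$)
$N{\left(1,-4 \right)} 105 = 1 \left(5 - 4\right) 105 = 1 \cdot 1 \cdot 105 = 1 \cdot 105 = 105$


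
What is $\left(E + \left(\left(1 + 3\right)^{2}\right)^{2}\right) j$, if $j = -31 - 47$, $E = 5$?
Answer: $-20358$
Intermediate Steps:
$j = -78$
$\left(E + \left(\left(1 + 3\right)^{2}\right)^{2}\right) j = \left(5 + \left(\left(1 + 3\right)^{2}\right)^{2}\right) \left(-78\right) = \left(5 + \left(4^{2}\right)^{2}\right) \left(-78\right) = \left(5 + 16^{2}\right) \left(-78\right) = \left(5 + 256\right) \left(-78\right) = 261 \left(-78\right) = -20358$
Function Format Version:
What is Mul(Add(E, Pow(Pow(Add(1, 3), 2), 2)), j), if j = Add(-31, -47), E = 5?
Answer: -20358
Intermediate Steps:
j = -78
Mul(Add(E, Pow(Pow(Add(1, 3), 2), 2)), j) = Mul(Add(5, Pow(Pow(Add(1, 3), 2), 2)), -78) = Mul(Add(5, Pow(Pow(4, 2), 2)), -78) = Mul(Add(5, Pow(16, 2)), -78) = Mul(Add(5, 256), -78) = Mul(261, -78) = -20358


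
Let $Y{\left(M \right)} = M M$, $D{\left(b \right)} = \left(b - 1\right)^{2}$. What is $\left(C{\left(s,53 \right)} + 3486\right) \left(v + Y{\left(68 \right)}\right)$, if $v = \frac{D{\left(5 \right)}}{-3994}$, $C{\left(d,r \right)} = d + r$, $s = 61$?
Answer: $\frac{33242832000}{1997} \approx 1.6646 \cdot 10^{7}$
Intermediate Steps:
$D{\left(b \right)} = \left(-1 + b\right)^{2}$
$Y{\left(M \right)} = M^{2}$
$v = - \frac{8}{1997}$ ($v = \frac{\left(-1 + 5\right)^{2}}{-3994} = 4^{2} \left(- \frac{1}{3994}\right) = 16 \left(- \frac{1}{3994}\right) = - \frac{8}{1997} \approx -0.004006$)
$\left(C{\left(s,53 \right)} + 3486\right) \left(v + Y{\left(68 \right)}\right) = \left(\left(61 + 53\right) + 3486\right) \left(- \frac{8}{1997} + 68^{2}\right) = \left(114 + 3486\right) \left(- \frac{8}{1997} + 4624\right) = 3600 \cdot \frac{9234120}{1997} = \frac{33242832000}{1997}$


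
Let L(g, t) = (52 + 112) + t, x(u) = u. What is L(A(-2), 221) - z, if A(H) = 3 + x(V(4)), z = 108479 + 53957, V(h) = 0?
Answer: -162051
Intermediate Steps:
z = 162436
A(H) = 3 (A(H) = 3 + 0 = 3)
L(g, t) = 164 + t
L(A(-2), 221) - z = (164 + 221) - 1*162436 = 385 - 162436 = -162051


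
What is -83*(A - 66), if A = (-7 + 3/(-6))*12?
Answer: 12948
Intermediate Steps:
A = -90 (A = (-7 + 3*(-1/6))*12 = (-7 - 1/2)*12 = -15/2*12 = -90)
-83*(A - 66) = -83*(-90 - 66) = -83*(-156) = 12948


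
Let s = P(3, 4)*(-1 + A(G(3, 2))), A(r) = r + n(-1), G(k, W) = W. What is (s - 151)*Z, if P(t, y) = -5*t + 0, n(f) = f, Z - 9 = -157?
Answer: 22348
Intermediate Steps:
Z = -148 (Z = 9 - 157 = -148)
P(t, y) = -5*t
A(r) = -1 + r (A(r) = r - 1 = -1 + r)
s = 0 (s = (-5*3)*(-1 + (-1 + 2)) = -15*(-1 + 1) = -15*0 = 0)
(s - 151)*Z = (0 - 151)*(-148) = -151*(-148) = 22348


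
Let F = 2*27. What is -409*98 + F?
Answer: -40028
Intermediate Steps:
F = 54
-409*98 + F = -409*98 + 54 = -40082 + 54 = -40028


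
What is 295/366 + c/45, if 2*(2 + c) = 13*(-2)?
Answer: 173/366 ≈ 0.47268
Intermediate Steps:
c = -15 (c = -2 + (13*(-2))/2 = -2 + (½)*(-26) = -2 - 13 = -15)
295/366 + c/45 = 295/366 - 15/45 = 295*(1/366) - 15*1/45 = 295/366 - ⅓ = 173/366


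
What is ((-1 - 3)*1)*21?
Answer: -84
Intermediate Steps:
((-1 - 3)*1)*21 = -4*1*21 = -4*21 = -84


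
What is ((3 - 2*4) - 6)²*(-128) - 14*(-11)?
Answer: -15334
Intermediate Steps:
((3 - 2*4) - 6)²*(-128) - 14*(-11) = ((3 - 8) - 6)²*(-128) + 154 = (-5 - 6)²*(-128) + 154 = (-11)²*(-128) + 154 = 121*(-128) + 154 = -15488 + 154 = -15334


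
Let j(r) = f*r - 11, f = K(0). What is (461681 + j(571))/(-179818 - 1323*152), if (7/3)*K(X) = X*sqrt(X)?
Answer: -230835/190457 ≈ -1.2120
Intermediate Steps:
K(X) = 3*X**(3/2)/7 (K(X) = 3*(X*sqrt(X))/7 = 3*X**(3/2)/7)
f = 0 (f = 3*0**(3/2)/7 = (3/7)*0 = 0)
j(r) = -11 (j(r) = 0*r - 11 = 0 - 11 = -11)
(461681 + j(571))/(-179818 - 1323*152) = (461681 - 11)/(-179818 - 1323*152) = 461670/(-179818 - 201096) = 461670/(-380914) = 461670*(-1/380914) = -230835/190457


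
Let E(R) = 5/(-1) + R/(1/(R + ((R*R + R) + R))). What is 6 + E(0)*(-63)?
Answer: 321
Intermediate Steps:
E(R) = -5 + R*(R**2 + 3*R) (E(R) = 5*(-1) + R/(1/(R + ((R**2 + R) + R))) = -5 + R/(1/(R + ((R + R**2) + R))) = -5 + R/(1/(R + (R**2 + 2*R))) = -5 + R/(1/(R**2 + 3*R)) = -5 + R*(R**2 + 3*R))
6 + E(0)*(-63) = 6 + (-5 + 0**3 + 3*0**2)*(-63) = 6 + (-5 + 0 + 3*0)*(-63) = 6 + (-5 + 0 + 0)*(-63) = 6 - 5*(-63) = 6 + 315 = 321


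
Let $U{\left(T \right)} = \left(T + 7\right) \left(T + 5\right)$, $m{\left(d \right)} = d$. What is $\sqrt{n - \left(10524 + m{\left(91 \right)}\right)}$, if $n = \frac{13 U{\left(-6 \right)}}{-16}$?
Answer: $\frac{i \sqrt{169827}}{4} \approx 103.03 i$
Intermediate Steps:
$U{\left(T \right)} = \left(5 + T\right) \left(7 + T\right)$ ($U{\left(T \right)} = \left(7 + T\right) \left(5 + T\right) = \left(5 + T\right) \left(7 + T\right)$)
$n = \frac{13}{16}$ ($n = \frac{13 \left(35 + \left(-6\right)^{2} + 12 \left(-6\right)\right)}{-16} = 13 \left(35 + 36 - 72\right) \left(- \frac{1}{16}\right) = 13 \left(-1\right) \left(- \frac{1}{16}\right) = \left(-13\right) \left(- \frac{1}{16}\right) = \frac{13}{16} \approx 0.8125$)
$\sqrt{n - \left(10524 + m{\left(91 \right)}\right)} = \sqrt{\frac{13}{16} - \left(10524 + 91\right)} = \sqrt{\frac{13}{16} - 10615} = \sqrt{- \frac{169827}{16}} = \frac{i \sqrt{169827}}{4}$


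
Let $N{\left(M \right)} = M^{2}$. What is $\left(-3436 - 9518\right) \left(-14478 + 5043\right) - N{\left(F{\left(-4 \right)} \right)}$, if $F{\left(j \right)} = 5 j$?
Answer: $122220590$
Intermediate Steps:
$\left(-3436 - 9518\right) \left(-14478 + 5043\right) - N{\left(F{\left(-4 \right)} \right)} = \left(-3436 - 9518\right) \left(-14478 + 5043\right) - \left(5 \left(-4\right)\right)^{2} = \left(-12954\right) \left(-9435\right) - \left(-20\right)^{2} = 122220990 - 400 = 122220590$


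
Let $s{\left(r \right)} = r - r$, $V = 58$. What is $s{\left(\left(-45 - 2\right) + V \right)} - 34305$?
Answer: $-34305$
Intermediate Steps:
$s{\left(r \right)} = 0$
$s{\left(\left(-45 - 2\right) + V \right)} - 34305 = 0 - 34305 = -34305$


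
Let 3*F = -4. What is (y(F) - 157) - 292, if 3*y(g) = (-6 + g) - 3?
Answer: -4072/9 ≈ -452.44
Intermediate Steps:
F = -4/3 (F = (⅓)*(-4) = -4/3 ≈ -1.3333)
y(g) = -3 + g/3 (y(g) = ((-6 + g) - 3)/3 = (-9 + g)/3 = -3 + g/3)
(y(F) - 157) - 292 = ((-3 + (⅓)*(-4/3)) - 157) - 292 = ((-3 - 4/9) - 157) - 292 = (-31/9 - 157) - 292 = -1444/9 - 292 = -4072/9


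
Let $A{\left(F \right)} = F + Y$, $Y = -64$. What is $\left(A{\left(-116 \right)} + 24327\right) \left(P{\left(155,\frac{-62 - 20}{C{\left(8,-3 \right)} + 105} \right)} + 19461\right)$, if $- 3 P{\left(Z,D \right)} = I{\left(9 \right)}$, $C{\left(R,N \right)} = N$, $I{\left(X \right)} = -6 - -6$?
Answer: $469924767$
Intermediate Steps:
$I{\left(X \right)} = 0$ ($I{\left(X \right)} = -6 + 6 = 0$)
$P{\left(Z,D \right)} = 0$ ($P{\left(Z,D \right)} = \left(- \frac{1}{3}\right) 0 = 0$)
$A{\left(F \right)} = -64 + F$ ($A{\left(F \right)} = F - 64 = -64 + F$)
$\left(A{\left(-116 \right)} + 24327\right) \left(P{\left(155,\frac{-62 - 20}{C{\left(8,-3 \right)} + 105} \right)} + 19461\right) = \left(\left(-64 - 116\right) + 24327\right) \left(0 + 19461\right) = \left(-180 + 24327\right) 19461 = 24147 \cdot 19461 = 469924767$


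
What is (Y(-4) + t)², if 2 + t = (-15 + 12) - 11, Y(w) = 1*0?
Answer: 256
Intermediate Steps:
Y(w) = 0
t = -16 (t = -2 + ((-15 + 12) - 11) = -2 + (-3 - 11) = -2 - 14 = -16)
(Y(-4) + t)² = (0 - 16)² = (-16)² = 256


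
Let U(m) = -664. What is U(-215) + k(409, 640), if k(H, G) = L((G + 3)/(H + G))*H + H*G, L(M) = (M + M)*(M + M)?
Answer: 287986702060/1100401 ≈ 2.6171e+5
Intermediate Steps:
L(M) = 4*M² (L(M) = (2*M)*(2*M) = 4*M²)
k(H, G) = G*H + 4*H*(3 + G)²/(G + H)² (k(H, G) = (4*((G + 3)/(H + G))²)*H + H*G = (4*((3 + G)/(G + H))²)*H + G*H = (4*((3 + G)²/(G + H)²))*H + G*H = (4*(3 + G)²/(G + H)²)*H + G*H = 4*H*(3 + G)²/(G + H)² + G*H = G*H + 4*H*(3 + G)²/(G + H)²)
U(-215) + k(409, 640) = -664 + (640*409 + 4*409*(3 + 640)²/(640 + 409)²) = -664 + (261760 + 4*409*643²/1049²) = -664 + (261760 + 4*409*413449*(1/1100401)) = -664 + (261760 + 676402564/1100401) = -664 + 288717368324/1100401 = 287986702060/1100401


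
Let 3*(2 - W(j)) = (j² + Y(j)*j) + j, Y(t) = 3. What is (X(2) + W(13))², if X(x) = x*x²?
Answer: 36481/9 ≈ 4053.4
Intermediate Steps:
X(x) = x³
W(j) = 2 - 4*j/3 - j²/3 (W(j) = 2 - ((j² + 3*j) + j)/3 = 2 - (j² + 4*j)/3 = 2 + (-4*j/3 - j²/3) = 2 - 4*j/3 - j²/3)
(X(2) + W(13))² = (2³ + (2 - 4/3*13 - ⅓*13²))² = (8 + (2 - 52/3 - ⅓*169))² = (8 + (2 - 52/3 - 169/3))² = (8 - 215/3)² = (-191/3)² = 36481/9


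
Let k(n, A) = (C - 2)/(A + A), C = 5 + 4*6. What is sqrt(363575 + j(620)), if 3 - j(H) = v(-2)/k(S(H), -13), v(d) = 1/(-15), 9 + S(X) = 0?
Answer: 2*sqrt(184061330)/45 ≈ 602.97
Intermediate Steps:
C = 29 (C = 5 + 24 = 29)
S(X) = -9 (S(X) = -9 + 0 = -9)
k(n, A) = 27/(2*A) (k(n, A) = (29 - 2)/(A + A) = 27/((2*A)) = 27*(1/(2*A)) = 27/(2*A))
v(d) = -1/15
j(H) = 1189/405 (j(H) = 3 - (-1)/(15*((27/2)/(-13))) = 3 - (-1)/(15*((27/2)*(-1/13))) = 3 - (-1)/(15*(-27/26)) = 3 - (-1)*(-26)/(15*27) = 3 - 1*26/405 = 3 - 26/405 = 1189/405)
sqrt(363575 + j(620)) = sqrt(363575 + 1189/405) = sqrt(147249064/405) = 2*sqrt(184061330)/45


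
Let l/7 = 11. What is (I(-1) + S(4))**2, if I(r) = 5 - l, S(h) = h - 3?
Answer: 5041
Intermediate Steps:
l = 77 (l = 7*11 = 77)
S(h) = -3 + h
I(r) = -72 (I(r) = 5 - 1*77 = 5 - 77 = -72)
(I(-1) + S(4))**2 = (-72 + (-3 + 4))**2 = (-72 + 1)**2 = (-71)**2 = 5041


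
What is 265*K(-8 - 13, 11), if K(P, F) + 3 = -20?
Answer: -6095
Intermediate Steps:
K(P, F) = -23 (K(P, F) = -3 - 20 = -23)
265*K(-8 - 13, 11) = 265*(-23) = -6095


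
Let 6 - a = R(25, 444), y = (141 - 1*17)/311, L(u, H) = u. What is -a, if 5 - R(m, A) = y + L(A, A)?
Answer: -138519/311 ≈ -445.40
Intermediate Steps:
y = 124/311 (y = (141 - 17)*(1/311) = 124*(1/311) = 124/311 ≈ 0.39871)
R(m, A) = 1431/311 - A (R(m, A) = 5 - (124/311 + A) = 5 + (-124/311 - A) = 1431/311 - A)
a = 138519/311 (a = 6 - (1431/311 - 1*444) = 6 - (1431/311 - 444) = 6 - 1*(-136653/311) = 6 + 136653/311 = 138519/311 ≈ 445.40)
-a = -1*138519/311 = -138519/311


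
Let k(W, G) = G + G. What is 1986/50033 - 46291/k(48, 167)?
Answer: -2315414279/16711022 ≈ -138.56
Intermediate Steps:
k(W, G) = 2*G
1986/50033 - 46291/k(48, 167) = 1986/50033 - 46291/(2*167) = 1986*(1/50033) - 46291/334 = 1986/50033 - 46291*1/334 = 1986/50033 - 46291/334 = -2315414279/16711022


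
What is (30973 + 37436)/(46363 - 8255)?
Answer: 68409/38108 ≈ 1.7951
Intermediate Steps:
(30973 + 37436)/(46363 - 8255) = 68409/38108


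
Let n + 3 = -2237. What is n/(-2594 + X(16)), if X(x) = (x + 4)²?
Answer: 1120/1097 ≈ 1.0210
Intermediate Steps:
n = -2240 (n = -3 - 2237 = -2240)
X(x) = (4 + x)²
n/(-2594 + X(16)) = -2240/(-2594 + (4 + 16)²) = -2240/(-2594 + 20²) = -2240/(-2594 + 400) = -2240/(-2194) = -2240*(-1/2194) = 1120/1097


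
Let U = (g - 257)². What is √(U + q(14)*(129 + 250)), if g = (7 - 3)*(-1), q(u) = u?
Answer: √73427 ≈ 270.97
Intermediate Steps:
g = -4 (g = 4*(-1) = -4)
U = 68121 (U = (-4 - 257)² = (-261)² = 68121)
√(U + q(14)*(129 + 250)) = √(68121 + 14*(129 + 250)) = √(68121 + 14*379) = √(68121 + 5306) = √73427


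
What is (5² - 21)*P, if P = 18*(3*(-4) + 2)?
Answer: -720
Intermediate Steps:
P = -180 (P = 18*(-12 + 2) = 18*(-10) = -180)
(5² - 21)*P = (5² - 21)*(-180) = (25 - 21)*(-180) = 4*(-180) = -720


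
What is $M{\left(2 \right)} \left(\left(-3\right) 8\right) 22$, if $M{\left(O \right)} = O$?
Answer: $-1056$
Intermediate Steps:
$M{\left(2 \right)} \left(\left(-3\right) 8\right) 22 = 2 \left(\left(-3\right) 8\right) 22 = 2 \left(-24\right) 22 = \left(-48\right) 22 = -1056$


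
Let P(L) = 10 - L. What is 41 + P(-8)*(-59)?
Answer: -1021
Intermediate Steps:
41 + P(-8)*(-59) = 41 + (10 - 1*(-8))*(-59) = 41 + (10 + 8)*(-59) = 41 + 18*(-59) = 41 - 1062 = -1021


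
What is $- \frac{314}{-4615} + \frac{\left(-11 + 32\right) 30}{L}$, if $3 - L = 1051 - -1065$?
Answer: $- \frac{2243968}{9751495} \approx -0.23012$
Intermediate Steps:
$L = -2113$ ($L = 3 - \left(1051 - -1065\right) = 3 - \left(1051 + 1065\right) = 3 - 2116 = -2113$)
$- \frac{314}{-4615} + \frac{\left(-11 + 32\right) 30}{L} = - \frac{314}{-4615} + \frac{\left(-11 + 32\right) 30}{-2113} = \left(-314\right) \left(- \frac{1}{4615}\right) + 21 \cdot 30 \left(- \frac{1}{2113}\right) = \frac{314}{4615} + 630 \left(- \frac{1}{2113}\right) = \frac{314}{4615} - \frac{630}{2113} = - \frac{2243968}{9751495}$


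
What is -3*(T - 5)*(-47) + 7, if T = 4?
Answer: -134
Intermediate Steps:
-3*(T - 5)*(-47) + 7 = -3*(4 - 5)*(-47) + 7 = -3*(-1)*(-47) + 7 = 3*(-47) + 7 = -141 + 7 = -134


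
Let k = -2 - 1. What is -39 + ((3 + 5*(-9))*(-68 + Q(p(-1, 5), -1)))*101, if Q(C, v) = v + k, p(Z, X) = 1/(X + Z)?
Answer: 305385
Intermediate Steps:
k = -3
Q(C, v) = -3 + v (Q(C, v) = v - 3 = -3 + v)
-39 + ((3 + 5*(-9))*(-68 + Q(p(-1, 5), -1)))*101 = -39 + ((3 + 5*(-9))*(-68 + (-3 - 1)))*101 = -39 + ((3 - 45)*(-68 - 4))*101 = -39 - 42*(-72)*101 = -39 + 3024*101 = -39 + 305424 = 305385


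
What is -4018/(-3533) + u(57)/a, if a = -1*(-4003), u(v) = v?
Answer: 16285435/14142599 ≈ 1.1515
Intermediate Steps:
a = 4003
-4018/(-3533) + u(57)/a = -4018/(-3533) + 57/4003 = -4018*(-1/3533) + 57*(1/4003) = 4018/3533 + 57/4003 = 16285435/14142599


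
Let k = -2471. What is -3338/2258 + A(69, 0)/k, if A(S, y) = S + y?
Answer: -4202000/2789759 ≈ -1.5062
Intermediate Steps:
-3338/2258 + A(69, 0)/k = -3338/2258 + (69 + 0)/(-2471) = -3338*1/2258 + 69*(-1/2471) = -1669/1129 - 69/2471 = -4202000/2789759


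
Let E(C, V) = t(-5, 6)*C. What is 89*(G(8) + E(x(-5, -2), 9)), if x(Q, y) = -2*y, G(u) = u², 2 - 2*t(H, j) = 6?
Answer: 4984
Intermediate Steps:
t(H, j) = -2 (t(H, j) = 1 - ½*6 = 1 - 3 = -2)
E(C, V) = -2*C
89*(G(8) + E(x(-5, -2), 9)) = 89*(8² - (-4)*(-2)) = 89*(64 - 2*4) = 89*(64 - 8) = 89*56 = 4984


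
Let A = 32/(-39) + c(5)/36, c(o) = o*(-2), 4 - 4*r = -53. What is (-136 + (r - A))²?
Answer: 3188296225/219024 ≈ 14557.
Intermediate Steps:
r = 57/4 (r = 1 - ¼*(-53) = 1 + 53/4 = 57/4 ≈ 14.250)
c(o) = -2*o
A = -257/234 (A = 32/(-39) - 2*5/36 = 32*(-1/39) - 10*1/36 = -32/39 - 5/18 = -257/234 ≈ -1.0983)
(-136 + (r - A))² = (-136 + (57/4 - 1*(-257/234)))² = (-136 + (57/4 + 257/234))² = (-136 + 7183/468)² = (-56465/468)² = 3188296225/219024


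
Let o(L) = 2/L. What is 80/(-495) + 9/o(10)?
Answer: 4439/99 ≈ 44.838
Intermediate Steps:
80/(-495) + 9/o(10) = 80/(-495) + 9/((2/10)) = 80*(-1/495) + 9/((2*(⅒))) = -16/99 + 9/(⅕) = -16/99 + 9*5 = -16/99 + 45 = 4439/99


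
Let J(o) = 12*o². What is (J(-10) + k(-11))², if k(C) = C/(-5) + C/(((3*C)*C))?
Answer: 39345896164/27225 ≈ 1.4452e+6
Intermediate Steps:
k(C) = -C/5 + 1/(3*C) (k(C) = C*(-⅕) + C/((3*C²)) = -C/5 + C*(1/(3*C²)) = -C/5 + 1/(3*C))
(J(-10) + k(-11))² = (12*(-10)² + (-⅕*(-11) + (⅓)/(-11)))² = (12*100 + (11/5 + (⅓)*(-1/11)))² = (1200 + (11/5 - 1/33))² = (1200 + 358/165)² = (198358/165)² = 39345896164/27225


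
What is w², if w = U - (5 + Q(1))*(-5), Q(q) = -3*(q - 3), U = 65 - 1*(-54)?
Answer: 30276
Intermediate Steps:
U = 119 (U = 65 + 54 = 119)
Q(q) = 9 - 3*q (Q(q) = -3*(-3 + q) = 9 - 3*q)
w = 174 (w = 119 - (5 + (9 - 3*1))*(-5) = 119 - (5 + (9 - 3))*(-5) = 119 - (5 + 6)*(-5) = 119 - 11*(-5) = 119 - 1*(-55) = 119 + 55 = 174)
w² = 174² = 30276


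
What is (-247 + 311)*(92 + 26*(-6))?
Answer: -4096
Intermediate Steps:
(-247 + 311)*(92 + 26*(-6)) = 64*(92 - 156) = 64*(-64) = -4096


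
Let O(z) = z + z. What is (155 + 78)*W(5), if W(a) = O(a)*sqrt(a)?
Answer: 2330*sqrt(5) ≈ 5210.0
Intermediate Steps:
O(z) = 2*z
W(a) = 2*a**(3/2) (W(a) = (2*a)*sqrt(a) = 2*a**(3/2))
(155 + 78)*W(5) = (155 + 78)*(2*5**(3/2)) = 233*(2*(5*sqrt(5))) = 233*(10*sqrt(5)) = 2330*sqrt(5)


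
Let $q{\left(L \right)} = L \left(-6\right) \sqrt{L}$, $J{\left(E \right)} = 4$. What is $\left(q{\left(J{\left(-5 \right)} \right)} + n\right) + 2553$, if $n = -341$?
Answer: $2164$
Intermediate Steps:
$q{\left(L \right)} = - 6 L^{\frac{3}{2}}$ ($q{\left(L \right)} = - 6 L \sqrt{L} = - 6 L^{\frac{3}{2}}$)
$\left(q{\left(J{\left(-5 \right)} \right)} + n\right) + 2553 = \left(- 6 \cdot 4^{\frac{3}{2}} - 341\right) + 2553 = \left(\left(-6\right) 8 - 341\right) + 2553 = \left(-48 - 341\right) + 2553 = -389 + 2553 = 2164$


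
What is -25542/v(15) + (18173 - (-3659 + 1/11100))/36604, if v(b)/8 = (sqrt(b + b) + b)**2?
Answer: -1429237507549/68665443600 + 4257*sqrt(30)/1690 ≈ -7.0177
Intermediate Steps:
v(b) = 8*(b + sqrt(2)*sqrt(b))**2 (v(b) = 8*(sqrt(b + b) + b)**2 = 8*(sqrt(2*b) + b)**2 = 8*(sqrt(2)*sqrt(b) + b)**2 = 8*(b + sqrt(2)*sqrt(b))**2)
-25542/v(15) + (18173 - (-3659 + 1/11100))/36604 = -25542*1/(8*(15 + sqrt(2)*sqrt(15))**2) + (18173 - (-3659 + 1/11100))/36604 = -25542*1/(8*(15 + sqrt(30))**2) + (18173 - (-3659 + 1/11100))*(1/36604) = -12771/(4*(15 + sqrt(30))**2) + (18173 - 1*(-40614899/11100))*(1/36604) = -12771/(4*(15 + sqrt(30))**2) + (18173 + 40614899/11100)*(1/36604) = -12771/(4*(15 + sqrt(30))**2) + (242335199/11100)*(1/36604) = -12771/(4*(15 + sqrt(30))**2) + 242335199/406304400 = 242335199/406304400 - 12771/(4*(15 + sqrt(30))**2)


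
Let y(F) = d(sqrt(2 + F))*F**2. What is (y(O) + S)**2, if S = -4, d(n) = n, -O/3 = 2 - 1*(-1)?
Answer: (4 - 81*I*sqrt(7))**2 ≈ -45911.0 - 1714.4*I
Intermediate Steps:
O = -9 (O = -3*(2 - 1*(-1)) = -3*(2 + 1) = -3*3 = -9)
y(F) = F**2*sqrt(2 + F) (y(F) = sqrt(2 + F)*F**2 = F**2*sqrt(2 + F))
(y(O) + S)**2 = ((-9)**2*sqrt(2 - 9) - 4)**2 = (81*sqrt(-7) - 4)**2 = (81*(I*sqrt(7)) - 4)**2 = (81*I*sqrt(7) - 4)**2 = (-4 + 81*I*sqrt(7))**2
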